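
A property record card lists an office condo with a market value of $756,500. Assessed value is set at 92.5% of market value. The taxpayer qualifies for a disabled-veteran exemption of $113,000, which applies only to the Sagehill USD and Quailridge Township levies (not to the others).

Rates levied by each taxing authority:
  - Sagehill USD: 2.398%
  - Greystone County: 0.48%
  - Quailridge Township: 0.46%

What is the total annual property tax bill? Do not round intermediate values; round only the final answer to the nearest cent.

Assessed value = $756,500 × 0.925 = $699,762.5
Sagehill USD: ($699,762.5 − $113,000) × 0.02398 = $586,762.5 × 0.02398 = $14,070.56475
Greystone County: $699,762.5 × 0.0048 = $3,358.86
Quailridge Township: ($699,762.5 − $113,000) × 0.0046 = $586,762.5 × 0.0046 = $2,699.1075
Total = $20,128.53225

$20,128.53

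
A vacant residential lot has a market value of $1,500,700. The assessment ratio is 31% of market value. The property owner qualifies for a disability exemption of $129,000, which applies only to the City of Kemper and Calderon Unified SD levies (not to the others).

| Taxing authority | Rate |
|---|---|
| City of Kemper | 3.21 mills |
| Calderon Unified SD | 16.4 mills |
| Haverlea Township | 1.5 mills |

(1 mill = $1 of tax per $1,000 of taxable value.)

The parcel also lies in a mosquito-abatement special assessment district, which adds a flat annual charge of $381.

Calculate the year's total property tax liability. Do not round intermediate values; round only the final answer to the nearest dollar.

$7,672

Assessed value = $1,500,700 × 0.31 = $465,217
City of Kemper: ($465,217 − $129,000) × 0.00321 = $336,217 × 0.00321 = $1,079.25657
Calderon Unified SD: ($465,217 − $129,000) × 0.0164 = $336,217 × 0.0164 = $5,513.9588
Haverlea Township: $465,217 × 0.0015 = $697.8255
Levies subtotal = $7,291.04087
Total = $7,291.04087 + $381 = $7,672.04087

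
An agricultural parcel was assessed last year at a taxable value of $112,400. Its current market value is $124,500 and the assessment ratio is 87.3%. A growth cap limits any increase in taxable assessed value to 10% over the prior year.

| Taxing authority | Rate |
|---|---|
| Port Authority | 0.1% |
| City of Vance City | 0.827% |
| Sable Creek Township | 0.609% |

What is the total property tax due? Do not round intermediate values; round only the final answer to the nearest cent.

$1,669.46

Uncapped assessed value = $124,500 × 0.873 = $108,688.5
Cap limit = $112,400 × 1.1 = $123,640
Taxable assessed value = min($108,688.5, $123,640) = $108,688.5 (cap does not bind)
Port Authority: $108,688.5 × 0.001 = $108.6885
City of Vance City: $108,688.5 × 0.00827 = $898.853895
Sable Creek Township: $108,688.5 × 0.00609 = $661.912965
Total = $1,669.45536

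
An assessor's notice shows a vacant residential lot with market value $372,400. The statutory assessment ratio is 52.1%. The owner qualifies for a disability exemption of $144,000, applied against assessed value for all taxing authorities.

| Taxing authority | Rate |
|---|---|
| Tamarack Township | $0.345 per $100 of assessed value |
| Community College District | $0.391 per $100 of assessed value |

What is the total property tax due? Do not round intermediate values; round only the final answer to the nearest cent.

Assessed value = $372,400 × 0.521 = $194,020.4
Taxable value = $194,020.4 − $144,000 = $50,020.4
Tamarack Township: $50,020.4 × 0.00345 = $172.57038
Community College District: $50,020.4 × 0.00391 = $195.579764
Total = $172.57038 + $195.579764 = $368.150144

$368.15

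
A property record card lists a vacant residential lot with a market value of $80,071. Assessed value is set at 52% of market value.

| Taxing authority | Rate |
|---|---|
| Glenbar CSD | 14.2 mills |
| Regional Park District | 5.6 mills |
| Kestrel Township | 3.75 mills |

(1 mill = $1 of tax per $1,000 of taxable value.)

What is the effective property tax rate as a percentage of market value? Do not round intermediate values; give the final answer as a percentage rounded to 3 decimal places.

1.225%

Assessed value = $80,071 × 0.52 = $41,636.92
Glenbar CSD: $41,636.92 × 0.0142 = $591.244264
Regional Park District: $41,636.92 × 0.0056 = $233.166752
Kestrel Township: $41,636.92 × 0.00375 = $156.13845
Total tax = $980.549466
Effective rate = $980.549466 ÷ $80,071 = 1.225% of market value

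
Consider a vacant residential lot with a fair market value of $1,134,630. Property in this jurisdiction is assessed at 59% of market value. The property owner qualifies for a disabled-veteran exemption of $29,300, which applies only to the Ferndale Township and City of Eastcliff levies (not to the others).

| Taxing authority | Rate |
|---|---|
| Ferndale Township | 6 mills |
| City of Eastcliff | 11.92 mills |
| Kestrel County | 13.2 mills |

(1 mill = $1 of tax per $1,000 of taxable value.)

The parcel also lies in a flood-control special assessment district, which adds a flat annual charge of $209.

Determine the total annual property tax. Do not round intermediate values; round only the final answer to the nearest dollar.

Assessed value = $1,134,630 × 0.59 = $669,431.7
Ferndale Township: ($669,431.7 − $29,300) × 0.006 = $640,131.7 × 0.006 = $3,840.7902
City of Eastcliff: ($669,431.7 − $29,300) × 0.01192 = $640,131.7 × 0.01192 = $7,630.369864
Kestrel County: $669,431.7 × 0.0132 = $8,836.49844
Levies subtotal = $20,307.658504
Total = $20,307.658504 + $209 = $20,516.658504

$20,517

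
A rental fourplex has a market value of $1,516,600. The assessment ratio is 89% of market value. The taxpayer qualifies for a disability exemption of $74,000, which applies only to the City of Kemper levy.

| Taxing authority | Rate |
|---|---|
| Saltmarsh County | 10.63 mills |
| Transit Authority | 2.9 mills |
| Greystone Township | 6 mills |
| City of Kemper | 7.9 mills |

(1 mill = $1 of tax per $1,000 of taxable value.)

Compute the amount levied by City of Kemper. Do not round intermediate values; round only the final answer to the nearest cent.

$10,078.61

Assessed value = $1,516,600 × 0.89 = $1,349,774
City of Kemper taxable value = $1,349,774 − $74,000 = $1,275,774
City of Kemper levy = $1,275,774 × 0.0079 = $10,078.6146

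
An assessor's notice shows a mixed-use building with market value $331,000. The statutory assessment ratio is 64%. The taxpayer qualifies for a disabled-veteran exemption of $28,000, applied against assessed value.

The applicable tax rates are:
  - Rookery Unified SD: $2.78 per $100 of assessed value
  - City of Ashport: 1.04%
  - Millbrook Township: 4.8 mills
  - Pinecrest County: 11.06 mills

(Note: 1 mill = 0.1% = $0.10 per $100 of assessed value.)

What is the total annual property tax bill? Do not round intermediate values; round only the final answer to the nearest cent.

$9,938.39

Assessed value = $331,000 × 0.64 = $211,840
Taxable value = $211,840 − $28,000 = $183,840
Rookery Unified SD: $183,840 × 0.0278 = $5,110.752
City of Ashport: $183,840 × 0.0104 = $1,911.936
Millbrook Township: $183,840 × 0.0048 = $882.432
Pinecrest County: $183,840 × 0.01106 = $2,033.2704
Total = $9,938.3904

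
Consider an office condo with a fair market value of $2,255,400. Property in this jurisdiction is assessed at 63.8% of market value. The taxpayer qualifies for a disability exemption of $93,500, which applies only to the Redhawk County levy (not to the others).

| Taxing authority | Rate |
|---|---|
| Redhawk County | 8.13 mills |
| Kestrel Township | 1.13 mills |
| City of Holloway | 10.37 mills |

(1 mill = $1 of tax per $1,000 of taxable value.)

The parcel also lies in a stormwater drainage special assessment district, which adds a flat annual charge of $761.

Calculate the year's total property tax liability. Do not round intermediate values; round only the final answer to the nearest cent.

$28,247.34

Assessed value = $2,255,400 × 0.638 = $1,438,945.2
Redhawk County: ($1,438,945.2 − $93,500) × 0.00813 = $1,345,445.2 × 0.00813 = $10,938.469476
Kestrel Township: $1,438,945.2 × 0.00113 = $1,626.008076
City of Holloway: $1,438,945.2 × 0.01037 = $14,921.861724
Levies subtotal = $27,486.339276
Total = $27,486.339276 + $761 = $28,247.339276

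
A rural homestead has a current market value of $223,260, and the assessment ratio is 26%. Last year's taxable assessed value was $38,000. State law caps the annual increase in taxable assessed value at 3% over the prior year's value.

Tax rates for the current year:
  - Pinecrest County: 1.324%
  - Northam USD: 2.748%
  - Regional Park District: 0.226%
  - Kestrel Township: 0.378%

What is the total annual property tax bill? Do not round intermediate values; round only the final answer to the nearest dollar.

$1,830

Uncapped assessed value = $223,260 × 0.26 = $58,047.6
Cap limit = $38,000 × 1.03 = $39,140
Taxable assessed value = min($58,047.6, $39,140) = $39,140 (cap binds)
Pinecrest County: $39,140 × 0.01324 = $518.2136
Northam USD: $39,140 × 0.02748 = $1,075.5672
Regional Park District: $39,140 × 0.00226 = $88.4564
Kestrel Township: $39,140 × 0.00378 = $147.9492
Total = $1,830.1864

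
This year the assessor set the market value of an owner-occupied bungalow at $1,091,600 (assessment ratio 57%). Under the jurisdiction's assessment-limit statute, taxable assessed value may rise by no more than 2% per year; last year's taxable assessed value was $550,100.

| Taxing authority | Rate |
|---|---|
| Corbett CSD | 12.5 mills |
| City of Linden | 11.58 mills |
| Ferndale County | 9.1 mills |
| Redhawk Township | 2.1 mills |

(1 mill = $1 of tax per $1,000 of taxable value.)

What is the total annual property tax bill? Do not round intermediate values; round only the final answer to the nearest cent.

$19,795.68

Uncapped assessed value = $1,091,600 × 0.57 = $622,212
Cap limit = $550,100 × 1.02 = $561,102
Taxable assessed value = min($622,212, $561,102) = $561,102 (cap binds)
Corbett CSD: $561,102 × 0.0125 = $7,013.775
City of Linden: $561,102 × 0.01158 = $6,497.56116
Ferndale County: $561,102 × 0.0091 = $5,106.0282
Redhawk Township: $561,102 × 0.0021 = $1,178.3142
Total = $19,795.67856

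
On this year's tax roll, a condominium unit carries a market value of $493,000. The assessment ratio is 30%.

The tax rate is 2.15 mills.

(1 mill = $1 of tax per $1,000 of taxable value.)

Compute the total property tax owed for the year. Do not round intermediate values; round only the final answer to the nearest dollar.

Assessed value = $493,000 × 0.3 = $147,900
Tax = $147,900 × 0.00215 = $317.985

$318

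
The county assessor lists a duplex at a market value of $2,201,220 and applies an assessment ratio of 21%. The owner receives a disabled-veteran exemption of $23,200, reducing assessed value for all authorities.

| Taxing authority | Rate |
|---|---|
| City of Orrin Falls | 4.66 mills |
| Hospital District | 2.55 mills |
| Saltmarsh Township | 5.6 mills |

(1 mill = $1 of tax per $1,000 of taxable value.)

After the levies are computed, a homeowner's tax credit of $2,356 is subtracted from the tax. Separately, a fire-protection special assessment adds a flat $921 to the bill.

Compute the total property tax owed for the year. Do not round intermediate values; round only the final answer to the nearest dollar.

$4,189

Assessed value = $2,201,220 × 0.21 = $462,256.2
Taxable value = $462,256.2 − $23,200 = $439,056.2
City of Orrin Falls: $439,056.2 × 0.00466 = $2,046.001892
Hospital District: $439,056.2 × 0.00255 = $1,119.59331
Saltmarsh Township: $439,056.2 × 0.0056 = $2,458.71472
Levies subtotal = $5,624.309922
After credit = $5,624.309922 − $2,356 = $3,268.309922
Total = $3,268.309922 + $921 = $4,189.309922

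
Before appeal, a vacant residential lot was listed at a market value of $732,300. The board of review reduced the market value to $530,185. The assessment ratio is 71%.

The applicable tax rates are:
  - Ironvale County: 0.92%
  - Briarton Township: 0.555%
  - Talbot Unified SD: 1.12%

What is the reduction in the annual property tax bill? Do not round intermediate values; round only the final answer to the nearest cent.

Old assessed value = $732,300 × 0.71 = $519,933
New assessed value = $530,185 × 0.71 = $376,431.35
Combined rate = 0.0092 + 0.00555 + 0.0112 = 0.02595
Old tax = $519,933 × 0.02595 = $13,492.26135
New tax = $376,431.35 × 0.02595 = $9,768.3935325
Reduction = $13,492.26135 − $9,768.3935325 = $3,723.8678175

$3,723.87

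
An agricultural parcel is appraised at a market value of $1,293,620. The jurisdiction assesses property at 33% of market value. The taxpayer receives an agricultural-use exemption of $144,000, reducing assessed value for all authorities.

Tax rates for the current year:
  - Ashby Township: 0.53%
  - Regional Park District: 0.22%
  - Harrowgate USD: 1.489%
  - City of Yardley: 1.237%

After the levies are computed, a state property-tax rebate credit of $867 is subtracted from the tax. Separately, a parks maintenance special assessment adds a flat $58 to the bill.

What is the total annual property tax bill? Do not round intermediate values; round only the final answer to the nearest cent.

Assessed value = $1,293,620 × 0.33 = $426,894.6
Taxable value = $426,894.6 − $144,000 = $282,894.6
Ashby Township: $282,894.6 × 0.0053 = $1,499.34138
Regional Park District: $282,894.6 × 0.0022 = $622.36812
Harrowgate USD: $282,894.6 × 0.01489 = $4,212.300594
City of Yardley: $282,894.6 × 0.01237 = $3,499.406202
Levies subtotal = $9,833.416296
After credit = $9,833.416296 − $867 = $8,966.416296
Total = $8,966.416296 + $58 = $9,024.416296

$9,024.42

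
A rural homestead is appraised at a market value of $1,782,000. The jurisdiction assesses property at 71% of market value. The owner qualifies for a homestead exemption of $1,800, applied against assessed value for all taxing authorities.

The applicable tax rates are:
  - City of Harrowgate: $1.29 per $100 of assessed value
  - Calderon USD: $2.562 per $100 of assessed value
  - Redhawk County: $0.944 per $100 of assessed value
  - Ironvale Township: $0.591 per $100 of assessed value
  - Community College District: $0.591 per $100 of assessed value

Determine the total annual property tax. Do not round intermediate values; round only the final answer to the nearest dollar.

Assessed value = $1,782,000 × 0.71 = $1,265,220
Taxable value = $1,265,220 − $1,800 = $1,263,420
City of Harrowgate: $1,263,420 × 0.0129 = $16,298.118
Calderon USD: $1,263,420 × 0.02562 = $32,368.8204
Redhawk County: $1,263,420 × 0.00944 = $11,926.6848
Ironvale Township: $1,263,420 × 0.00591 = $7,466.8122
Community College District: $1,263,420 × 0.00591 = $7,466.8122
Total = $16,298.118 + $32,368.8204 + $11,926.6848 + $7,466.8122 + $7,466.8122 = $75,527.2476

$75,527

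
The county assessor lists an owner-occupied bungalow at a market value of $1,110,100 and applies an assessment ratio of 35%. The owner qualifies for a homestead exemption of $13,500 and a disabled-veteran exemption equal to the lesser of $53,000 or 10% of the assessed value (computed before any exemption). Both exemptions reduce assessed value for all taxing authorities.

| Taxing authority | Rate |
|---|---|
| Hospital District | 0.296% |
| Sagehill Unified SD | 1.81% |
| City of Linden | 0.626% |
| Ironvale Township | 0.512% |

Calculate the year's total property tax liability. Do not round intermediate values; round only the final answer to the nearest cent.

Assessed value = $1,110,100 × 0.35 = $388,535
Disabled-veteran exemption = min($53,000, 10% × $388,535) = min($53,000, $38,853.5) = $38,853.5 (percentage binds)
Taxable value = $388,535 − $13,500 − $38,853.5 = $336,181.5
Hospital District: $336,181.5 × 0.00296 = $995.09724
Sagehill Unified SD: $336,181.5 × 0.0181 = $6,084.88515
City of Linden: $336,181.5 × 0.00626 = $2,104.49619
Ironvale Township: $336,181.5 × 0.00512 = $1,721.24928
Total = $10,905.72786

$10,905.73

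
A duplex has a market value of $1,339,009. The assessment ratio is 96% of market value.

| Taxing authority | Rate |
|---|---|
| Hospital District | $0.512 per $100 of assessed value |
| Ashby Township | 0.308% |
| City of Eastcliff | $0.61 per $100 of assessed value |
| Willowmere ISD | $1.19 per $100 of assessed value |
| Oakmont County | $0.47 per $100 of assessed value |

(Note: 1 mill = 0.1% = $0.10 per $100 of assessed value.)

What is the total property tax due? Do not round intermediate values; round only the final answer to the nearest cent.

$39,720.36

Assessed value = $1,339,009 × 0.96 = $1,285,448.64
Hospital District: $1,285,448.64 × 0.00512 = $6,581.4970368
Ashby Township: $1,285,448.64 × 0.00308 = $3,959.1818112
City of Eastcliff: $1,285,448.64 × 0.0061 = $7,841.236704
Willowmere ISD: $1,285,448.64 × 0.0119 = $15,296.838816
Oakmont County: $1,285,448.64 × 0.0047 = $6,041.608608
Total = $39,720.362976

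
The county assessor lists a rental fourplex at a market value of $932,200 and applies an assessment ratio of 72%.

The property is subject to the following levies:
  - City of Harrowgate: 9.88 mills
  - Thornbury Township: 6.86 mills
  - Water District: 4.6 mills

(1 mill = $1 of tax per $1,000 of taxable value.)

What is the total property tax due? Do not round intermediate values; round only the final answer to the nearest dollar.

$14,323

Assessed value = $932,200 × 0.72 = $671,184
City of Harrowgate: $671,184 × 0.00988 = $6,631.29792
Thornbury Township: $671,184 × 0.00686 = $4,604.32224
Water District: $671,184 × 0.0046 = $3,087.4464
Total = $6,631.29792 + $4,604.32224 + $3,087.4464 = $14,323.06656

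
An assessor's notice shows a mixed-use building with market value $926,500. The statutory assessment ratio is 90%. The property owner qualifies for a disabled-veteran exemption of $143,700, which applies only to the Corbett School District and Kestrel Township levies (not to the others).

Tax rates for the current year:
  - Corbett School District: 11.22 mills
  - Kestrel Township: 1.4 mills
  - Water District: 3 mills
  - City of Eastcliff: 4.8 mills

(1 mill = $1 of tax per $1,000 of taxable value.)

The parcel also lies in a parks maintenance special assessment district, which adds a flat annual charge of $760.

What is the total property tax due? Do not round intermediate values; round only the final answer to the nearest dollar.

Assessed value = $926,500 × 0.9 = $833,850
Corbett School District: ($833,850 − $143,700) × 0.01122 = $690,150 × 0.01122 = $7,743.483
Kestrel Township: ($833,850 − $143,700) × 0.0014 = $690,150 × 0.0014 = $966.21
Water District: $833,850 × 0.003 = $2,501.55
City of Eastcliff: $833,850 × 0.0048 = $4,002.48
Levies subtotal = $15,213.723
Total = $15,213.723 + $760 = $15,973.723

$15,974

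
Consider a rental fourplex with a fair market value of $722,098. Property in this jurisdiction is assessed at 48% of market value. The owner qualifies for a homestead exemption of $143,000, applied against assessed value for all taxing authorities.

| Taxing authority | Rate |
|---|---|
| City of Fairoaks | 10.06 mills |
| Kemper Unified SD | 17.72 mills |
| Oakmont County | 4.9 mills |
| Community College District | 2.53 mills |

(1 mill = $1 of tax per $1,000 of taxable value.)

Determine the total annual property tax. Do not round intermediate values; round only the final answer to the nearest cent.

$7,169.00

Assessed value = $722,098 × 0.48 = $346,607.04
Taxable value = $346,607.04 − $143,000 = $203,607.04
City of Fairoaks: $203,607.04 × 0.01006 = $2,048.2868224
Kemper Unified SD: $203,607.04 × 0.01772 = $3,607.9167488
Oakmont County: $203,607.04 × 0.0049 = $997.674496
Community College District: $203,607.04 × 0.00253 = $515.1258112
Total = $2,048.2868224 + $3,607.9167488 + $997.674496 + $515.1258112 = $7,169.0038784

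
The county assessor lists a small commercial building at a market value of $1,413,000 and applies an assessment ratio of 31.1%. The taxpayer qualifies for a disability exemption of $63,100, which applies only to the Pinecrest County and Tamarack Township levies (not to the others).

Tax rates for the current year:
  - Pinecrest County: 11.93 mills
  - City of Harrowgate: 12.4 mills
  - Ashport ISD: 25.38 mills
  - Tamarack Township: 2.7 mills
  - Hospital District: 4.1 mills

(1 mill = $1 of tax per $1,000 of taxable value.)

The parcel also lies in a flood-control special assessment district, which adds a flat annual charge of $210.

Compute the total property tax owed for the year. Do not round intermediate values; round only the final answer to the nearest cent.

Assessed value = $1,413,000 × 0.311 = $439,443
Pinecrest County: ($439,443 − $63,100) × 0.01193 = $376,343 × 0.01193 = $4,489.77199
City of Harrowgate: $439,443 × 0.0124 = $5,449.0932
Ashport ISD: $439,443 × 0.02538 = $11,153.06334
Tamarack Township: ($439,443 − $63,100) × 0.0027 = $376,343 × 0.0027 = $1,016.1261
Hospital District: $439,443 × 0.0041 = $1,801.7163
Levies subtotal = $23,909.77093
Total = $23,909.77093 + $210 = $24,119.77093

$24,119.77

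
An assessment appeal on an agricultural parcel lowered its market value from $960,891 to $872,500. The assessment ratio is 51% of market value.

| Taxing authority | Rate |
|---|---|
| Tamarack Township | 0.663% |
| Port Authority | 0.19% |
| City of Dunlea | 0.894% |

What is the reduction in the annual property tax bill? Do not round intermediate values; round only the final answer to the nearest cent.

$787.54

Old assessed value = $960,891 × 0.51 = $490,054.41
New assessed value = $872,500 × 0.51 = $444,975
Combined rate = 0.00663 + 0.0019 + 0.00894 = 0.01747
Old tax = $490,054.41 × 0.01747 = $8,561.2505427
New tax = $444,975 × 0.01747 = $7,773.71325
Reduction = $8,561.2505427 − $7,773.71325 = $787.5372927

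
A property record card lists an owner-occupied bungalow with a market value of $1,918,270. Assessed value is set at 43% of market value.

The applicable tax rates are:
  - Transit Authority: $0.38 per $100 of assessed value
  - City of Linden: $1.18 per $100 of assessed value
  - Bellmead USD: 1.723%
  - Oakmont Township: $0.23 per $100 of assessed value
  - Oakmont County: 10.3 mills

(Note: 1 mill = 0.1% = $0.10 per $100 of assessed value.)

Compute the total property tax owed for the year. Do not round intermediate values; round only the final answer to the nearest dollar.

Assessed value = $1,918,270 × 0.43 = $824,856.1
Transit Authority: $824,856.1 × 0.0038 = $3,134.45318
City of Linden: $824,856.1 × 0.0118 = $9,733.30198
Bellmead USD: $824,856.1 × 0.01723 = $14,212.270603
Oakmont Township: $824,856.1 × 0.0023 = $1,897.16903
Oakmont County: $824,856.1 × 0.0103 = $8,496.01783
Total = $37,473.212623

$37,473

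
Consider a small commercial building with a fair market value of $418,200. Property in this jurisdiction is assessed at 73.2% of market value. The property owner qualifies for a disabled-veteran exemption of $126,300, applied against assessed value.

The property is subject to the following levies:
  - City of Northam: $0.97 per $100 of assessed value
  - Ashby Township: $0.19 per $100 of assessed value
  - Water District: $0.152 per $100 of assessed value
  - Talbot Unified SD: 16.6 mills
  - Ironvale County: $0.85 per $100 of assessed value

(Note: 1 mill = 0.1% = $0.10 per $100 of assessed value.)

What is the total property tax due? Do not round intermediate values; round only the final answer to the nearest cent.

$6,872.81

Assessed value = $418,200 × 0.732 = $306,122.4
Taxable value = $306,122.4 − $126,300 = $179,822.4
City of Northam: $179,822.4 × 0.0097 = $1,744.27728
Ashby Township: $179,822.4 × 0.0019 = $341.66256
Water District: $179,822.4 × 0.00152 = $273.330048
Talbot Unified SD: $179,822.4 × 0.0166 = $2,985.05184
Ironvale County: $179,822.4 × 0.0085 = $1,528.4904
Total = $6,872.812128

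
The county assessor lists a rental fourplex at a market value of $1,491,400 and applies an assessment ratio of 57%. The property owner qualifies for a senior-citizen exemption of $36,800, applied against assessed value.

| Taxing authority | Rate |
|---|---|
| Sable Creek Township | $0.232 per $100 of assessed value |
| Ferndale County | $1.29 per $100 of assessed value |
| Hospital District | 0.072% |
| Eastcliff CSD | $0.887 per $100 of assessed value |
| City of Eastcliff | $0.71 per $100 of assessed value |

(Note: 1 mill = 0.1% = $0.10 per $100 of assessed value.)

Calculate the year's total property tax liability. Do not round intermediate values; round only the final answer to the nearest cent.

Assessed value = $1,491,400 × 0.57 = $850,098
Taxable value = $850,098 − $36,800 = $813,298
Sable Creek Township: $813,298 × 0.00232 = $1,886.85136
Ferndale County: $813,298 × 0.0129 = $10,491.5442
Hospital District: $813,298 × 0.00072 = $585.57456
Eastcliff CSD: $813,298 × 0.00887 = $7,213.95326
City of Eastcliff: $813,298 × 0.0071 = $5,774.4158
Total = $25,952.33918

$25,952.34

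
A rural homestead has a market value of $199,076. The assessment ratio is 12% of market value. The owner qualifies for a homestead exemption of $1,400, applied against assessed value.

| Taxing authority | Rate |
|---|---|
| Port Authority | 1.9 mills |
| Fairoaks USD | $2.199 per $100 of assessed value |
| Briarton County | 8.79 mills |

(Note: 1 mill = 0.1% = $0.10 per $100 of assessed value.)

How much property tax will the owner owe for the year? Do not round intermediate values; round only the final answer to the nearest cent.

$734.94

Assessed value = $199,076 × 0.12 = $23,889.12
Taxable value = $23,889.12 − $1,400 = $22,489.12
Port Authority: $22,489.12 × 0.0019 = $42.729328
Fairoaks USD: $22,489.12 × 0.02199 = $494.5357488
Briarton County: $22,489.12 × 0.00879 = $197.6793648
Total = $734.9444416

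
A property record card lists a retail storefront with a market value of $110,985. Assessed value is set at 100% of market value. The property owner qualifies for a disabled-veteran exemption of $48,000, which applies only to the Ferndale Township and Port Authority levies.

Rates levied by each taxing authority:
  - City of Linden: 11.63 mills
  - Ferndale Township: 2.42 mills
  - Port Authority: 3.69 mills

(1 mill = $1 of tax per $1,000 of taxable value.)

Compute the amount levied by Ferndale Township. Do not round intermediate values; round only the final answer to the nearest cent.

Assessed value = $110,985 × 1 = $110,985
Ferndale Township taxable value = $110,985 − $48,000 = $62,985
Ferndale Township levy = $62,985 × 0.00242 = $152.4237

$152.42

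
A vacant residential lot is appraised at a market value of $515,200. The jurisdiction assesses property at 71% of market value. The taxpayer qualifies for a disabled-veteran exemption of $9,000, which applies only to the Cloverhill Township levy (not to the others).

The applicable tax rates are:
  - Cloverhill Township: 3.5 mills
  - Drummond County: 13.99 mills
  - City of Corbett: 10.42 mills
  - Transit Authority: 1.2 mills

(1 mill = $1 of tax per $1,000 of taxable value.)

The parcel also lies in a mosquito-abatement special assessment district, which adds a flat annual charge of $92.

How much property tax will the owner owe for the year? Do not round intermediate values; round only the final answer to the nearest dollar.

Assessed value = $515,200 × 0.71 = $365,792
Cloverhill Township: ($365,792 − $9,000) × 0.0035 = $356,792 × 0.0035 = $1,248.772
Drummond County: $365,792 × 0.01399 = $5,117.43008
City of Corbett: $365,792 × 0.01042 = $3,811.55264
Transit Authority: $365,792 × 0.0012 = $438.9504
Levies subtotal = $10,616.70512
Total = $10,616.70512 + $92 = $10,708.70512

$10,709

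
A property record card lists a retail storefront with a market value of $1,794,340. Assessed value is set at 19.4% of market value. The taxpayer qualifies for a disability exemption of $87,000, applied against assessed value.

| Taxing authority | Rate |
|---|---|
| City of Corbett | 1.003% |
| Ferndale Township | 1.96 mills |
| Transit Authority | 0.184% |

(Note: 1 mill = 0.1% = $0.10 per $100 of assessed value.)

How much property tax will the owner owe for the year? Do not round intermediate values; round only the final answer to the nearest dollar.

$3,611

Assessed value = $1,794,340 × 0.194 = $348,101.96
Taxable value = $348,101.96 − $87,000 = $261,101.96
City of Corbett: $261,101.96 × 0.01003 = $2,618.8526588
Ferndale Township: $261,101.96 × 0.00196 = $511.7598416
Transit Authority: $261,101.96 × 0.00184 = $480.4276064
Total = $3,611.0401068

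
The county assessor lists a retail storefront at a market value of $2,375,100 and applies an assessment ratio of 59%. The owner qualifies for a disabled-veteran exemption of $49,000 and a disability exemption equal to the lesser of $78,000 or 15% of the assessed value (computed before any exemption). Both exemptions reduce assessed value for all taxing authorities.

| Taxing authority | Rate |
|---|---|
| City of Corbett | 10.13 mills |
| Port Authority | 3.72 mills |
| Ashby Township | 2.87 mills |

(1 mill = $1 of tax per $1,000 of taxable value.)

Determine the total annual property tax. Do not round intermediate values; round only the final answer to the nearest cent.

Assessed value = $2,375,100 × 0.59 = $1,401,309
Disability exemption = min($78,000, 15% × $1,401,309) = min($78,000, $210,196.35) = $78,000 (dollar cap binds)
Taxable value = $1,401,309 − $49,000 − $78,000 = $1,274,309
City of Corbett: $1,274,309 × 0.01013 = $12,908.75017
Port Authority: $1,274,309 × 0.00372 = $4,740.42948
Ashby Township: $1,274,309 × 0.00287 = $3,657.26683
Total = $21,306.44648

$21,306.45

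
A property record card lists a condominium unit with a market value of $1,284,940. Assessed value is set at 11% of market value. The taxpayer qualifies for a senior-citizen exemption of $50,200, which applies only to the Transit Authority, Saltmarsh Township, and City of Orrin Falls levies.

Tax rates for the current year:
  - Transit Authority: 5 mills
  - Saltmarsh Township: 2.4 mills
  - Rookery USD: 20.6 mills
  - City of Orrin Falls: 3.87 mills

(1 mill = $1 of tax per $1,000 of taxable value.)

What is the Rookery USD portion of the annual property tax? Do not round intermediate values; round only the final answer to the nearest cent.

$2,911.67

Assessed value = $1,284,940 × 0.11 = $141,343.4
Rookery USD taxable value = $141,343.4 (exemption does not apply)
Rookery USD levy = $141,343.4 × 0.0206 = $2,911.67404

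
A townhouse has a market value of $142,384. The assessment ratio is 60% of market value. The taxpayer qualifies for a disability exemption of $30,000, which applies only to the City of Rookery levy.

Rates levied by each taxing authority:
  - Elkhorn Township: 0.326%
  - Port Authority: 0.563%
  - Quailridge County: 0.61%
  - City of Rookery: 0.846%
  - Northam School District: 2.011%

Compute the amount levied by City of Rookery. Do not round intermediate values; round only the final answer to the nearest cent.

$468.94

Assessed value = $142,384 × 0.6 = $85,430.4
City of Rookery taxable value = $85,430.4 − $30,000 = $55,430.4
City of Rookery levy = $55,430.4 × 0.00846 = $468.941184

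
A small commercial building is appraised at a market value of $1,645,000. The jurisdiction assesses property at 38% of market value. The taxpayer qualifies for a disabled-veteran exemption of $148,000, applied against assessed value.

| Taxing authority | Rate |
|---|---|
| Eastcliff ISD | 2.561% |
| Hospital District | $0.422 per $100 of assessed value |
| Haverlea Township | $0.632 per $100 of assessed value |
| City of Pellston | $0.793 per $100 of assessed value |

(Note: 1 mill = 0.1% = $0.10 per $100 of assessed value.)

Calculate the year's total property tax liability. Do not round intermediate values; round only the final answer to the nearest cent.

Assessed value = $1,645,000 × 0.38 = $625,100
Taxable value = $625,100 − $148,000 = $477,100
Eastcliff ISD: $477,100 × 0.02561 = $12,218.531
Hospital District: $477,100 × 0.00422 = $2,013.362
Haverlea Township: $477,100 × 0.00632 = $3,015.272
City of Pellston: $477,100 × 0.00793 = $3,783.403
Total = $21,030.568

$21,030.57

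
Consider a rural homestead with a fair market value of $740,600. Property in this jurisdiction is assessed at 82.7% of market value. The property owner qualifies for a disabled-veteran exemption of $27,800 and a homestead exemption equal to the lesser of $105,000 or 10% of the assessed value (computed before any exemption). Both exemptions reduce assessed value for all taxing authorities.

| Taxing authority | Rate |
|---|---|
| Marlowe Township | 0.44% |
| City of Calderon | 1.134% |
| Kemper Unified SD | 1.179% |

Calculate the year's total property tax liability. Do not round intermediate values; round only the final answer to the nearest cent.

$14,409.99

Assessed value = $740,600 × 0.827 = $612,476.2
Homestead exemption = min($105,000, 10% × $612,476.2) = min($105,000, $61,247.62) = $61,247.62 (percentage binds)
Taxable value = $612,476.2 − $27,800 − $61,247.62 = $523,428.58
Marlowe Township: $523,428.58 × 0.0044 = $2,303.085752
City of Calderon: $523,428.58 × 0.01134 = $5,935.6800972
Kemper Unified SD: $523,428.58 × 0.01179 = $6,171.2229582
Total = $14,409.9888074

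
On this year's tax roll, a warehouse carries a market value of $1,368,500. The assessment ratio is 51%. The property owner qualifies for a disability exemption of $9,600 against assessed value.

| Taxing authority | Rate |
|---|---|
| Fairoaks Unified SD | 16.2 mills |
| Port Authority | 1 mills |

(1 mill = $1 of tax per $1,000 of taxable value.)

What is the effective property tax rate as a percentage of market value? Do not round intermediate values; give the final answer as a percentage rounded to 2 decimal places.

0.87%

Assessed value = $1,368,500 × 0.51 = $697,935
Taxable value = $697,935 − $9,600 = $688,335
Fairoaks Unified SD: $688,335 × 0.0162 = $11,151.027
Port Authority: $688,335 × 0.001 = $688.335
Total tax = $11,839.362
Effective rate = $11,839.362 ÷ $1,368,500 = 0.87% of market value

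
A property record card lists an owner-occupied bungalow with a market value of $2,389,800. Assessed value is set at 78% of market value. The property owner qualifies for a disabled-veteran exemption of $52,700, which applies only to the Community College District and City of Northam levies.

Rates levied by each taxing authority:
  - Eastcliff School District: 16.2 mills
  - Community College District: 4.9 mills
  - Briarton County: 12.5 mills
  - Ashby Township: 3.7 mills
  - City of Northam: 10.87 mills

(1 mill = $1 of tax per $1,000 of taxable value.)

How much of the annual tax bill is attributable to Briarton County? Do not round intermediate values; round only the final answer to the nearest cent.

Assessed value = $2,389,800 × 0.78 = $1,864,044
Briarton County taxable value = $1,864,044 (exemption does not apply)
Briarton County levy = $1,864,044 × 0.0125 = $23,300.55

$23,300.55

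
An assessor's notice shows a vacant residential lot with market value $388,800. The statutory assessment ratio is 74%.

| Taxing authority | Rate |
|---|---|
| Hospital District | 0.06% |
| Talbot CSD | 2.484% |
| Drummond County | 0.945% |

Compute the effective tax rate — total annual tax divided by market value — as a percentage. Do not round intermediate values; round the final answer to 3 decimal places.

Assessed value = $388,800 × 0.74 = $287,712
Hospital District: $287,712 × 0.0006 = $172.6272
Talbot CSD: $287,712 × 0.02484 = $7,146.76608
Drummond County: $287,712 × 0.00945 = $2,718.8784
Total tax = $10,038.27168
Effective rate = $10,038.27168 ÷ $388,800 = 2.582% of market value

2.582%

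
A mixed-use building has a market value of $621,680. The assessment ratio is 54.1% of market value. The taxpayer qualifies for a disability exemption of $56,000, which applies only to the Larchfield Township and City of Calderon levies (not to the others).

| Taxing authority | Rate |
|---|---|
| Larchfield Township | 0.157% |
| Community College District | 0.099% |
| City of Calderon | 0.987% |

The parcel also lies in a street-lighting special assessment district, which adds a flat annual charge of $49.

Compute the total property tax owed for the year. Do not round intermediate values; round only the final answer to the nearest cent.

Assessed value = $621,680 × 0.541 = $336,328.88
Larchfield Township: ($336,328.88 − $56,000) × 0.00157 = $280,328.88 × 0.00157 = $440.1163416
Community College District: $336,328.88 × 0.00099 = $332.9655912
City of Calderon: ($336,328.88 − $56,000) × 0.00987 = $280,328.88 × 0.00987 = $2,766.8460456
Levies subtotal = $3,539.9279784
Total = $3,539.9279784 + $49 = $3,588.9279784

$3,588.93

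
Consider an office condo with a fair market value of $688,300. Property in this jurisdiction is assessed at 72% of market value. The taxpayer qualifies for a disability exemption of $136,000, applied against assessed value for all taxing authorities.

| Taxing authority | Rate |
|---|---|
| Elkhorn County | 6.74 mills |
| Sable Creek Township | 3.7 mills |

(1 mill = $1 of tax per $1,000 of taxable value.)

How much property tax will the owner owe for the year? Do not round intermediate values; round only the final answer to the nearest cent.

$3,753.97

Assessed value = $688,300 × 0.72 = $495,576
Taxable value = $495,576 − $136,000 = $359,576
Elkhorn County: $359,576 × 0.00674 = $2,423.54224
Sable Creek Township: $359,576 × 0.0037 = $1,330.4312
Total = $2,423.54224 + $1,330.4312 = $3,753.97344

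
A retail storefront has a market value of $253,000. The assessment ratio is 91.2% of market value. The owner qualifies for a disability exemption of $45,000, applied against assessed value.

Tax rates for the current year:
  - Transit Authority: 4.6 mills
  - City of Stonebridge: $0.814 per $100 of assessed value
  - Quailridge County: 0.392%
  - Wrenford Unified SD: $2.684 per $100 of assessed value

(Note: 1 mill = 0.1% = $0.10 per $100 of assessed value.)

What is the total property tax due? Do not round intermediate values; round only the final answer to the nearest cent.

Assessed value = $253,000 × 0.912 = $230,736
Taxable value = $230,736 − $45,000 = $185,736
Transit Authority: $185,736 × 0.0046 = $854.3856
City of Stonebridge: $185,736 × 0.00814 = $1,511.89104
Quailridge County: $185,736 × 0.00392 = $728.08512
Wrenford Unified SD: $185,736 × 0.02684 = $4,985.15424
Total = $8,079.516

$8,079.52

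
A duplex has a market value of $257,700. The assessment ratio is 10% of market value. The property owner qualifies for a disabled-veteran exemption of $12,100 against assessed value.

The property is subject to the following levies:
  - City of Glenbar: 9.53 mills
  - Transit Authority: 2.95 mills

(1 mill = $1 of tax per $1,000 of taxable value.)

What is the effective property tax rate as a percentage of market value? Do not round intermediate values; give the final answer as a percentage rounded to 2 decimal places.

0.07%

Assessed value = $257,700 × 0.1 = $25,770
Taxable value = $25,770 − $12,100 = $13,670
City of Glenbar: $13,670 × 0.00953 = $130.2751
Transit Authority: $13,670 × 0.00295 = $40.3265
Total tax = $170.6016
Effective rate = $170.6016 ÷ $257,700 = 0.07% of market value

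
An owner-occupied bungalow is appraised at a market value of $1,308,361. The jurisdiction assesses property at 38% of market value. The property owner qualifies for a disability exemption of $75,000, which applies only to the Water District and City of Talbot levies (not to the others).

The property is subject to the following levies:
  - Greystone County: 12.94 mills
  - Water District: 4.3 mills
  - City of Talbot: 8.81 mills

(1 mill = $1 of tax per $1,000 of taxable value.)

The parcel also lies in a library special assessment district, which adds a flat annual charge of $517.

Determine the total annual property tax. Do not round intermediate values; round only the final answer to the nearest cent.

Assessed value = $1,308,361 × 0.38 = $497,177.18
Greystone County: $497,177.18 × 0.01294 = $6,433.4727092
Water District: ($497,177.18 − $75,000) × 0.0043 = $422,177.18 × 0.0043 = $1,815.361874
City of Talbot: ($497,177.18 − $75,000) × 0.00881 = $422,177.18 × 0.00881 = $3,719.3809558
Levies subtotal = $11,968.215539
Total = $11,968.215539 + $517 = $12,485.215539

$12,485.22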